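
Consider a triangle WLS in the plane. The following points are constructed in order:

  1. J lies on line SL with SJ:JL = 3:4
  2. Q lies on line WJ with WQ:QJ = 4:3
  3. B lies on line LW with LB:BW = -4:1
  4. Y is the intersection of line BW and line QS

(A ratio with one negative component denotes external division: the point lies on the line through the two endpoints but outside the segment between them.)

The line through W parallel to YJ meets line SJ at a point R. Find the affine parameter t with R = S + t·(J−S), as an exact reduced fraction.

Choose coordinates W = (0, 0), L = (1, 0), S = (0, 1).
1. J lies on line SL with SJ:JL = 3:4 ⇒ J = (3/7, 4/7)
2. Q lies on line WJ with WQ:QJ = 4:3 ⇒ Q = (12/49, 16/49)
3. B lies on line LW with LB:BW = -4:1 ⇒ B = (-1/3, 0)
4. Y is the intersection of line BW and line QS ⇒ Y = (4/11, 0)
through W parallel to YJ: direction (5/77, 4/7); meets SJ at R = (5/49, 44/49)
R = S + t·(J−S) with t = 5/21

t = 5/21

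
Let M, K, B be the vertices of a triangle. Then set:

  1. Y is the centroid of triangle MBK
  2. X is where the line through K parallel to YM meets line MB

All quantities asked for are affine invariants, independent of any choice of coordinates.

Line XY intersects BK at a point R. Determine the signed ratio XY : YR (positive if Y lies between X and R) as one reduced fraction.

XY:YR = 5

Choose coordinates M = (0, 0), K = (1, 0), B = (0, 1).
1. Y is the centroid of triangle MBK ⇒ Y = (1/3, 1/3)
2. X is where the line through K parallel to YM meets line MB ⇒ X = (0, -1)
line XY meets BK at R = (2/5, 3/5)
Y = X + t·(R−X) with t = 5/6, so XY:YR = 5/6:1/6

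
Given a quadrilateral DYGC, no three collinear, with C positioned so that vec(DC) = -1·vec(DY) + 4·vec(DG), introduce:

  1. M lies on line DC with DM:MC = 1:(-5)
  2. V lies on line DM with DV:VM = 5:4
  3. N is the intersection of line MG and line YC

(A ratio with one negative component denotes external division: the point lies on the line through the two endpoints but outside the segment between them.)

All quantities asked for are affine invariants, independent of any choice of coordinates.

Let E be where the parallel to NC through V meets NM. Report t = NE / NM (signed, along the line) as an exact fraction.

t = 41/45

Work in coordinates with D = (0, 0), Y = (1, 0), G = (0, 1), C = (-1, 4).
1. M lies on line DC with DM:MC = 1:(-5) ⇒ M = (1/4, -1)
2. V lies on line DM with DV:VM = 5:4 ⇒ V = (5/36, -5/9)
3. N is the intersection of line MG and line YC ⇒ N = (-1/6, 7/3)
through V parallel to NC: direction (-5/6, 5/3); meets NM at E = (23/108, -19/27)
E = N + t·(M−N) with t = 41/45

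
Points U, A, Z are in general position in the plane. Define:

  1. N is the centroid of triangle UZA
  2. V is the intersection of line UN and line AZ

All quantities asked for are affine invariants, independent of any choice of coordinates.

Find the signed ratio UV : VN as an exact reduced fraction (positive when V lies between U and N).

UV:VN = -3

Choose coordinates U = (0, 0), A = (1, 0), Z = (0, 1).
1. N is the centroid of triangle UZA ⇒ N = (1/3, 1/3)
2. V is the intersection of line UN and line AZ ⇒ V = (1/2, 1/2)
V = U + t·(N−U) with t = 3/2, so UV:VN = t:(1−t) = 3/2:-1/2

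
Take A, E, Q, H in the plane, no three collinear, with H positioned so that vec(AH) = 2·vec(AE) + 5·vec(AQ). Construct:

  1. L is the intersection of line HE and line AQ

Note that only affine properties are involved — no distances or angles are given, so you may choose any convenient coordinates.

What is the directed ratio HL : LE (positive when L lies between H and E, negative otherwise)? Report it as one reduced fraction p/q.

HL:LE = -2

Set A = (0, 0), E = (1, 0), Q = (0, 1), H = (2, 5); any affine frame gives the same invariant.
1. L is the intersection of line HE and line AQ ⇒ L = (0, -5)
L = H + t·(E−H) with t = 2, so HL:LE = t:(1−t) = 2:-1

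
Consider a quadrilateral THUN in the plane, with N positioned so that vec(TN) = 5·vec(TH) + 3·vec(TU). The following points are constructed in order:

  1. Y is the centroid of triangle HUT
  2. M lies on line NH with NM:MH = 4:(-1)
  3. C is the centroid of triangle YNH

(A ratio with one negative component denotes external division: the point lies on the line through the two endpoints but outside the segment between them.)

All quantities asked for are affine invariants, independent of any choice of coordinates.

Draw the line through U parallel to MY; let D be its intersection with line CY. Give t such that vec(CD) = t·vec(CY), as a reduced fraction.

t = 37/25

Assign T = (0, 0), H = (1, 0), U = (0, 1), N = (5, 3) — the answer is frame-independent, so this choice is without loss of generality.
1. Y is the centroid of triangle HUT ⇒ Y = (1/3, 1/3)
2. M lies on line NH with NM:MH = 4:(-1) ⇒ M = (-1/3, -1)
3. C is the centroid of triangle YNH ⇒ C = (19/9, 10/9)
through U parallel to MY: direction (2/3, 4/3); meets CY at D = (-13/25, -1/25)
D = C + t·(Y−C) with t = 37/25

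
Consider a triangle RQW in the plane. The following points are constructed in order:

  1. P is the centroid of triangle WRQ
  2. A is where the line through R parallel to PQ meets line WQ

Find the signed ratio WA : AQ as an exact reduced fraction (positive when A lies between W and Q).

WA:AQ = -2

Work in coordinates with R = (0, 0), Q = (1, 0), W = (0, 1).
1. P is the centroid of triangle WRQ ⇒ P = (1/3, 1/3)
2. A is where the line through R parallel to PQ meets line WQ ⇒ A = (2, -1)
A = W + t·(Q−W) with t = 2, so WA:AQ = t:(1−t) = 2:-1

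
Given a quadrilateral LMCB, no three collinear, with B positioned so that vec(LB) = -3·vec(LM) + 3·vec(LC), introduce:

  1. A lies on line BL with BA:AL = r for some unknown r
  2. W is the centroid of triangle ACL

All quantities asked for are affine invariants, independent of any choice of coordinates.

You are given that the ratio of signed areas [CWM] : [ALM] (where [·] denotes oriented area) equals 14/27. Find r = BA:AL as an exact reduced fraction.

r = 4/3

Set L = (0, 0), M = (1, 0), C = (0, 1), B = (-3, 3); any affine frame gives the same invariant.
1. With BA:AL = r, write λ = r/(r+1) so A = B + λ·(L−B); A is affine-linear in λ
2. W is the centroid of triangle ACL ⇒ W is an affine combination of earlier points and hence also affine-linear in λ
Every point depending on A is an affine combination of A and λ-independent points, so each such coordinate is linear in λ; the λ² term in each signed area is a multiple of (L−B)×(L−B) = 0, so 2·[CWM] and 2·[ALM] are each linear in λ. Evaluating at λ=0 and λ=1:
  2·[CWM] = 2/3,   2·[ALM] = -3·λ + 3
So [CWM]:[ALM] = (2/3) / (-3·λ + 3). Setting this equal to 14/27:
  2/3 = 14/27·(-3·λ + 3)  ⇒  λ = 4/7
Then r = λ/(1−λ) = (4/7)/(3/7) = 4/3. Check: with r = 4/3, A = (-9/7, 9/7) and [CWM]:[ALM] = 14/27 as required.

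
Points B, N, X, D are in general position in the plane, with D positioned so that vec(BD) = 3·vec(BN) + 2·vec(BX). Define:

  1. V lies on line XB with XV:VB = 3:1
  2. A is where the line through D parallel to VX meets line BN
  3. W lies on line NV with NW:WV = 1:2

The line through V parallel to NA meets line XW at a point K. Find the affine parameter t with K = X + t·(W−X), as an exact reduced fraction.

Assign B = (0, 0), N = (1, 0), X = (0, 1), D = (3, 2) — the answer is frame-independent, so this choice is without loss of generality.
1. V lies on line XB with XV:VB = 3:1 ⇒ V = (0, 1/4)
2. A is where the line through D parallel to VX meets line BN ⇒ A = (3, 0)
3. W lies on line NV with NW:WV = 1:2 ⇒ W = (2/3, 1/12)
through V parallel to NA: direction (2, 0); meets XW at K = (6/11, 1/4)
K = X + t·(W−X) with t = 9/11

t = 9/11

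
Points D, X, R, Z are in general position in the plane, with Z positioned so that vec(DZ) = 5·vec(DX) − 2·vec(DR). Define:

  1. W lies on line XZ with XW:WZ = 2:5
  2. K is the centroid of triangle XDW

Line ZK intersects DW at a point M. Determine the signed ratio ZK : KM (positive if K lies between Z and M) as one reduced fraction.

ZK:KM = -17/2

Choose coordinates D = (0, 0), X = (1, 0), R = (0, 1), Z = (5, -2).
1. W lies on line XZ with XW:WZ = 2:5 ⇒ W = (15/7, -4/7)
2. K is the centroid of triangle XDW ⇒ K = (22/21, -4/21)
line ZK meets DW at M = (180/119, -48/119)
K = Z + t·(M−Z) with t = 17/15, so ZK:KM = 17/15:-2/15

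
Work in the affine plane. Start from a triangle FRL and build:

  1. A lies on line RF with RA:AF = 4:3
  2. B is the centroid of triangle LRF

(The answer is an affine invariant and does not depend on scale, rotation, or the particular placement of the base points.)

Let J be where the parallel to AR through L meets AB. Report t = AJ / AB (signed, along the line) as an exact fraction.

Work in coordinates with F = (0, 0), R = (1, 0), L = (0, 1).
1. A lies on line RF with RA:AF = 4:3 ⇒ A = (3/7, 0)
2. B is the centroid of triangle LRF ⇒ B = (1/3, 1/3)
through L parallel to AR: direction (4/7, 0); meets AB at J = (1/7, 1)
J = A + t·(B−A) with t = 3

t = 3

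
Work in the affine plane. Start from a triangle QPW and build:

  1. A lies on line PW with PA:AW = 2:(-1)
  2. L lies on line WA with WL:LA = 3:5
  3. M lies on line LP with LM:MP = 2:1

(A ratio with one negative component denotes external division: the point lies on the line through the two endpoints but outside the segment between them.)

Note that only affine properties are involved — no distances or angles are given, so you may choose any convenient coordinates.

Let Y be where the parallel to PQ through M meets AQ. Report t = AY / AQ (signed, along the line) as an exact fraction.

Assign Q = (0, 0), P = (1, 0), W = (0, 1) — the answer is frame-independent, so this choice is without loss of generality.
1. A lies on line PW with PA:AW = 2:(-1) ⇒ A = (-1, 2)
2. L lies on line WA with WL:LA = 3:5 ⇒ L = (-3/8, 11/8)
3. M lies on line LP with LM:MP = 2:1 ⇒ M = (13/24, 11/24)
through M parallel to PQ: direction (-1, 0); meets AQ at Y = (-11/48, 11/24)
Y = A + t·(Q−A) with t = 37/48

t = 37/48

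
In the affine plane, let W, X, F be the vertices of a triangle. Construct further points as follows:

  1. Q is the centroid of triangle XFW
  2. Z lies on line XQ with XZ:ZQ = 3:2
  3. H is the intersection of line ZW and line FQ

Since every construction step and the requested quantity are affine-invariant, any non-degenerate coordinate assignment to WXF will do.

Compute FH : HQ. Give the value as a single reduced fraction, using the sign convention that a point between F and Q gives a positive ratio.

FH:HQ = -9/2

Choose coordinates W = (0, 0), X = (1, 0), F = (0, 1).
1. Q is the centroid of triangle XFW ⇒ Q = (1/3, 1/3)
2. Z lies on line XQ with XZ:ZQ = 3:2 ⇒ Z = (3/5, 1/5)
3. H is the intersection of line ZW and line FQ ⇒ H = (3/7, 1/7)
H = F + t·(Q−F) with t = 9/7, so FH:HQ = t:(1−t) = 9/7:-2/7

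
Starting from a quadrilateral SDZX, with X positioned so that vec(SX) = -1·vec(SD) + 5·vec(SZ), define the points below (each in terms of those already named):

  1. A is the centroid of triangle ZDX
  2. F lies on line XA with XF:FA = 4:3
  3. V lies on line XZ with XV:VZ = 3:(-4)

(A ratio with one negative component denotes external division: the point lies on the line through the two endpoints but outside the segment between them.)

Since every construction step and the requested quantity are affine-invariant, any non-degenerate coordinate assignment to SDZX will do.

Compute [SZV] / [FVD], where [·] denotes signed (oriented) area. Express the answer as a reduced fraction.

[SZV]:[FVD] = -28/55

Assign S = (0, 0), D = (1, 0), Z = (0, 1), X = (-1, 5) — the answer is frame-independent, so this choice is without loss of generality.
1. A is the centroid of triangle ZDX ⇒ A = (0, 2)
2. F lies on line XA with XF:FA = 4:3 ⇒ F = (-3/7, 23/7)
3. V lies on line XZ with XV:VZ = 3:(-4) ⇒ V = (-4, 17)
2·[SZV] = 4, 2·[FVD] = -55/7
[SZV]:[FVD] = 4:-55/7 = -28/55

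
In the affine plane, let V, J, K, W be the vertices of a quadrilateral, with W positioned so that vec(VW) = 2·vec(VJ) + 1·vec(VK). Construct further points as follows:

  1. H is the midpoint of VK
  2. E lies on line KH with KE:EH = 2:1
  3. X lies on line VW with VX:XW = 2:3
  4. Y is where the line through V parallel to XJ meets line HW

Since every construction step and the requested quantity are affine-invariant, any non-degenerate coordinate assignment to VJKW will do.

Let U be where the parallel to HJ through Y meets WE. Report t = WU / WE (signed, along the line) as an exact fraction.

Choose coordinates V = (0, 0), J = (1, 0), K = (0, 1), W = (2, 1).
1. H is the midpoint of VK ⇒ H = (0, 1/2)
2. E lies on line KH with KE:EH = 2:1 ⇒ E = (0, 2/3)
3. X lies on line VW with VX:XW = 2:3 ⇒ X = (4/5, 2/5)
4. Y is where the line through V parallel to XJ meets line HW ⇒ Y = (-2/9, 4/9)
through Y parallel to HJ: direction (1, -1/2); meets WE at U = (-1/2, 7/12)
U = W + t·(E−W) with t = 5/4

t = 5/4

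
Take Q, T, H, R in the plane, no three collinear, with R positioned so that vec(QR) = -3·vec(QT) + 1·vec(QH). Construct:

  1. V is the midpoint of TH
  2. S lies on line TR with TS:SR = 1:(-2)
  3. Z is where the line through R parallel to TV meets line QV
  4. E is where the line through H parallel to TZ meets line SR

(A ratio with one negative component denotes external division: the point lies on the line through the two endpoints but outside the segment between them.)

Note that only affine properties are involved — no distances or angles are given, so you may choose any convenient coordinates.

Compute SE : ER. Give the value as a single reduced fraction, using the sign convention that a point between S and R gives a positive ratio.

SE:ER = 3

Assign Q = (0, 0), T = (1, 0), H = (0, 1), R = (-3, 1) — the answer is frame-independent, so this choice is without loss of generality.
1. V is the midpoint of TH ⇒ V = (1/2, 1/2)
2. S lies on line TR with TS:SR = 1:(-2) ⇒ S = (5, -1)
3. Z is where the line through R parallel to TV meets line QV ⇒ Z = (-1, -1)
4. E is where the line through H parallel to TZ meets line SR ⇒ E = (-1, 1/2)
E = S + t·(R−S) with t = 3/4, so SE:ER = t:(1−t) = 3/4:1/4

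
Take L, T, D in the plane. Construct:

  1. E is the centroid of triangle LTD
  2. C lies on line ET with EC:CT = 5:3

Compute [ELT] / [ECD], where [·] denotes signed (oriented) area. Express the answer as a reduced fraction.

[ELT]:[ECD] = 8/5

Set L = (0, 0), T = (1, 0), D = (0, 1); any affine frame gives the same invariant.
1. E is the centroid of triangle LTD ⇒ E = (1/3, 1/3)
2. C lies on line ET with EC:CT = 5:3 ⇒ C = (3/4, 1/8)
2·[ELT] = 1/3, 2·[ECD] = 5/24
[ELT]:[ECD] = 1/3:5/24 = 8/5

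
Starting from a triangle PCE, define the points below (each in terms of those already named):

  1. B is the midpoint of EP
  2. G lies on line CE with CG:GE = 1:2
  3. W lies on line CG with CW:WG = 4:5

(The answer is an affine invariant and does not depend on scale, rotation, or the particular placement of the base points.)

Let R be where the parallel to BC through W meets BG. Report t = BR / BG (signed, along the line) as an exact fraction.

t = 4/9

Assign P = (0, 0), C = (1, 0), E = (0, 1) — the answer is frame-independent, so this choice is without loss of generality.
1. B is the midpoint of EP ⇒ B = (0, 1/2)
2. G lies on line CE with CG:GE = 1:2 ⇒ G = (2/3, 1/3)
3. W lies on line CG with CW:WG = 4:5 ⇒ W = (23/27, 4/27)
through W parallel to BC: direction (1, -1/2); meets BG at R = (8/27, 23/54)
R = B + t·(G−B) with t = 4/9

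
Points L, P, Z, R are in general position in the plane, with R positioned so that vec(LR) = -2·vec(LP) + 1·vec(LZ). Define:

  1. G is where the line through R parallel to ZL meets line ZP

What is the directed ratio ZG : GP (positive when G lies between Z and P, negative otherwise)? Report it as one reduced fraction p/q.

ZG:GP = -2/3

Assign L = (0, 0), P = (1, 0), Z = (0, 1), R = (-2, 1) — the answer is frame-independent, so this choice is without loss of generality.
1. G is where the line through R parallel to ZL meets line ZP ⇒ G = (-2, 3)
G = Z + t·(P−Z) with t = -2, so ZG:GP = t:(1−t) = -2:3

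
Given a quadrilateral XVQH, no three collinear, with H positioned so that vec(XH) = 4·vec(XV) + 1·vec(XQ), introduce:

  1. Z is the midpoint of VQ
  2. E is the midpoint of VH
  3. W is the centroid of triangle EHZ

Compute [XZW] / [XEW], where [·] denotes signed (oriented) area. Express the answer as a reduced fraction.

[XZW]:[XEW] = -5/3

Choose coordinates X = (0, 0), V = (1, 0), Q = (0, 1), H = (4, 1).
1. Z is the midpoint of VQ ⇒ Z = (1/2, 1/2)
2. E is the midpoint of VH ⇒ E = (5/2, 1/2)
3. W is the centroid of triangle EHZ ⇒ W = (7/3, 2/3)
2·[XZW] = -5/6, 2·[XEW] = 1/2
[XZW]:[XEW] = -5/6:1/2 = -5/3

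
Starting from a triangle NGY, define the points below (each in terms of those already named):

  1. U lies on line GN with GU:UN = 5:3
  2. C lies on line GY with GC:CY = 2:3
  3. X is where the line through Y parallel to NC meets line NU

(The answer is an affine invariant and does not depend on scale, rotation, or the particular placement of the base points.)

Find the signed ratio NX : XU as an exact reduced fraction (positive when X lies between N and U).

NX:XU = -4/5

Choose coordinates N = (0, 0), G = (1, 0), Y = (0, 1).
1. U lies on line GN with GU:UN = 5:3 ⇒ U = (3/8, 0)
2. C lies on line GY with GC:CY = 2:3 ⇒ C = (3/5, 2/5)
3. X is where the line through Y parallel to NC meets line NU ⇒ X = (-3/2, 0)
X = N + t·(U−N) with t = -4, so NX:XU = t:(1−t) = -4:5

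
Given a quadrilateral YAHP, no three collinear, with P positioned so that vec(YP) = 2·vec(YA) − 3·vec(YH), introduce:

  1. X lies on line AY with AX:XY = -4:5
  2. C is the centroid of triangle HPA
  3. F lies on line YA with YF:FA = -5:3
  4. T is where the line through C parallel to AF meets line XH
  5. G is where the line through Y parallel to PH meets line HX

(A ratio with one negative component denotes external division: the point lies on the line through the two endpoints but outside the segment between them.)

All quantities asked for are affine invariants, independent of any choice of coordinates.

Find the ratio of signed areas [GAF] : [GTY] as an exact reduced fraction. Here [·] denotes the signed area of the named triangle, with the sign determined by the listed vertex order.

Assign Y = (0, 0), A = (1, 0), H = (0, 1), P = (2, -3) — the answer is frame-independent, so this choice is without loss of generality.
1. X lies on line AY with AX:XY = -4:5 ⇒ X = (5, 0)
2. C is the centroid of triangle HPA ⇒ C = (1, -2/3)
3. F lies on line YA with YF:FA = -5:3 ⇒ F = (5/2, 0)
4. T is where the line through C parallel to AF meets line XH ⇒ T = (25/3, -2/3)
5. G is where the line through Y parallel to PH meets line HX ⇒ G = (-5/9, 10/9)
2·[GAF] = 5/3, 2·[GTY] = -80/9
[GAF]:[GTY] = 5/3:-80/9 = -3/16

[GAF]:[GTY] = -3/16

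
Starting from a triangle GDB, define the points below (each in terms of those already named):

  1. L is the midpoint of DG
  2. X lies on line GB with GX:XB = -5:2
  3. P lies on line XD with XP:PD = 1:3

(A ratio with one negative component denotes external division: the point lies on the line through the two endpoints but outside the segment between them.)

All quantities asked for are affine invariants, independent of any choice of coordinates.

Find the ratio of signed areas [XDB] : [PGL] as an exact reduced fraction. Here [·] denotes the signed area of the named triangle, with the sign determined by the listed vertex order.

Set G = (0, 0), D = (1, 0), B = (0, 1); any affine frame gives the same invariant.
1. L is the midpoint of DG ⇒ L = (1/2, 0)
2. X lies on line GB with GX:XB = -5:2 ⇒ X = (0, 5/3)
3. P lies on line XD with XP:PD = 1:3 ⇒ P = (1/4, 5/4)
2·[XDB] = -2/3, 2·[PGL] = 5/8
[XDB]:[PGL] = -2/3:5/8 = -16/15

[XDB]:[PGL] = -16/15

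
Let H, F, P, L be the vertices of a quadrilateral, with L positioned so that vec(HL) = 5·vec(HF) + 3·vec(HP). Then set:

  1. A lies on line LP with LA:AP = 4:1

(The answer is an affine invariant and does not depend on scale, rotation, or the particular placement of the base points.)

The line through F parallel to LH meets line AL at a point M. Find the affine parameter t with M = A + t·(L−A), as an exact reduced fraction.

t = 7/4

Assign H = (0, 0), F = (1, 0), P = (0, 1), L = (5, 3) — the answer is frame-independent, so this choice is without loss of generality.
1. A lies on line LP with LA:AP = 4:1 ⇒ A = (1, 7/5)
through F parallel to LH: direction (-5, -3); meets AL at M = (8, 21/5)
M = A + t·(L−A) with t = 7/4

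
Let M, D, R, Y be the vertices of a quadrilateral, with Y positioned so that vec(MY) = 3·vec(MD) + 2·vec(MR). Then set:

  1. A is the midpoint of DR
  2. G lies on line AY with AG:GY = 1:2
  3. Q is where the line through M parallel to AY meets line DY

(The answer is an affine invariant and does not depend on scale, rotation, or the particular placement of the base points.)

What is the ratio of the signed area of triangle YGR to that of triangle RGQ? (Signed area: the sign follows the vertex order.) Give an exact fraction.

Set M = (0, 0), D = (1, 0), R = (0, 1), Y = (3, 2); any affine frame gives the same invariant.
1. A is the midpoint of DR ⇒ A = (1/2, 1/2)
2. G lies on line AY with AG:GY = 1:2 ⇒ G = (4/3, 1)
3. Q is where the line through M parallel to AY meets line DY ⇒ Q = (5/2, 3/2)
2·[YGR] = -4/3, 2·[RGQ] = 2/3
[YGR]:[RGQ] = -4/3:2/3 = -2

[YGR]:[RGQ] = -2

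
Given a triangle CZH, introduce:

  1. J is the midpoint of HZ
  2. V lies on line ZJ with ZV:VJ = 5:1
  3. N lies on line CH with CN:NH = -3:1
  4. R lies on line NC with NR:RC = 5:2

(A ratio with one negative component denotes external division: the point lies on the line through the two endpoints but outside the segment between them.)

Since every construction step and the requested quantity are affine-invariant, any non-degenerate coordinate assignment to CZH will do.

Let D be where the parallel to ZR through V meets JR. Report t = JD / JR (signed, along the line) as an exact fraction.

t = 1/6

Set C = (0, 0), Z = (1, 0), H = (0, 1); any affine frame gives the same invariant.
1. J is the midpoint of HZ ⇒ J = (1/2, 1/2)
2. V lies on line ZJ with ZV:VJ = 5:1 ⇒ V = (7/12, 5/12)
3. N lies on line CH with CN:NH = -3:1 ⇒ N = (0, 3/2)
4. R lies on line NC with NR:RC = 5:2 ⇒ R = (0, 3/7)
through V parallel to ZR: direction (-1, 3/7); meets JR at D = (5/12, 41/84)
D = J + t·(R−J) with t = 1/6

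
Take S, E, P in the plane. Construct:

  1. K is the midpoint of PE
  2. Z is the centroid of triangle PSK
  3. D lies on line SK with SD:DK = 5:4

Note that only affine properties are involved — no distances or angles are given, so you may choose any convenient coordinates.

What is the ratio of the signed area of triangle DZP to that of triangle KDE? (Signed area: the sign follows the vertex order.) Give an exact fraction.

[DZP]:[KDE] = -1/12

Assign S = (0, 0), E = (1, 0), P = (0, 1) — the answer is frame-independent, so this choice is without loss of generality.
1. K is the midpoint of PE ⇒ K = (1/2, 1/2)
2. Z is the centroid of triangle PSK ⇒ Z = (1/6, 1/2)
3. D lies on line SK with SD:DK = 5:4 ⇒ D = (5/18, 5/18)
2·[DZP] = -1/54, 2·[KDE] = 2/9
[DZP]:[KDE] = -1/54:2/9 = -1/12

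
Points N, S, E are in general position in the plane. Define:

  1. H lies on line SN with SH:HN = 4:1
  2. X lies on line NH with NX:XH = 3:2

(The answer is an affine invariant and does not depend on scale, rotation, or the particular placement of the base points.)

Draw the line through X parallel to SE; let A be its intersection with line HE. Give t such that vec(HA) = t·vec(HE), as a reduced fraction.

Work in coordinates with N = (0, 0), S = (1, 0), E = (0, 1).
1. H lies on line SN with SH:HN = 4:1 ⇒ H = (1/5, 0)
2. X lies on line NH with NX:XH = 3:2 ⇒ X = (3/25, 0)
through X parallel to SE: direction (-1, 1); meets HE at A = (11/50, -1/10)
A = H + t·(E−H) with t = -1/10

t = -1/10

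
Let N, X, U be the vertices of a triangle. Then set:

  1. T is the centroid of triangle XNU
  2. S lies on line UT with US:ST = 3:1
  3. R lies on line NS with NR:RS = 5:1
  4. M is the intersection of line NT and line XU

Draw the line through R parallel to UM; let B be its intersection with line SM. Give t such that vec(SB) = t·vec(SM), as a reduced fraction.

Work in coordinates with N = (0, 0), X = (1, 0), U = (0, 1).
1. T is the centroid of triangle XNU ⇒ T = (1/3, 1/3)
2. S lies on line UT with US:ST = 3:1 ⇒ S = (1/4, 1/2)
3. R lies on line NS with NR:RS = 5:1 ⇒ R = (5/24, 5/12)
4. M is the intersection of line NT and line XU ⇒ M = (1/2, 1/2)
through R parallel to UM: direction (1/2, -1/2); meets SM at B = (1/8, 1/2)
B = S + t·(M−S) with t = -1/2

t = -1/2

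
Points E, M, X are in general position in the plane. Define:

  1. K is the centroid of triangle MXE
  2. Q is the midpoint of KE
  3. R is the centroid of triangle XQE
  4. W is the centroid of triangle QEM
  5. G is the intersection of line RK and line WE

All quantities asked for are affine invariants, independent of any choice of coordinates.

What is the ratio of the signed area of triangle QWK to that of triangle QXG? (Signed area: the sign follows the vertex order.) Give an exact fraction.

[QWK]:[QXG] = -1/15

Assign E = (0, 0), M = (1, 0), X = (0, 1) — the answer is frame-independent, so this choice is without loss of generality.
1. K is the centroid of triangle MXE ⇒ K = (1/3, 1/3)
2. Q is the midpoint of KE ⇒ Q = (1/6, 1/6)
3. R is the centroid of triangle XQE ⇒ R = (1/18, 7/18)
4. W is the centroid of triangle QEM ⇒ W = (7/18, 1/18)
5. G is the intersection of line RK and line WE ⇒ G = (7/6, 1/6)
2·[QWK] = 1/18, 2·[QXG] = -5/6
[QWK]:[QXG] = 1/18:-5/6 = -1/15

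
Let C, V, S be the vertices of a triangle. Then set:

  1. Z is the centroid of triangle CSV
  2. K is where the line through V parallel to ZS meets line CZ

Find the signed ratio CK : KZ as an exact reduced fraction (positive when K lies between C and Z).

Work in coordinates with C = (0, 0), V = (1, 0), S = (0, 1).
1. Z is the centroid of triangle CSV ⇒ Z = (1/3, 1/3)
2. K is where the line through V parallel to ZS meets line CZ ⇒ K = (2/3, 2/3)
K = C + t·(Z−C) with t = 2, so CK:KZ = t:(1−t) = 2:-1

CK:KZ = -2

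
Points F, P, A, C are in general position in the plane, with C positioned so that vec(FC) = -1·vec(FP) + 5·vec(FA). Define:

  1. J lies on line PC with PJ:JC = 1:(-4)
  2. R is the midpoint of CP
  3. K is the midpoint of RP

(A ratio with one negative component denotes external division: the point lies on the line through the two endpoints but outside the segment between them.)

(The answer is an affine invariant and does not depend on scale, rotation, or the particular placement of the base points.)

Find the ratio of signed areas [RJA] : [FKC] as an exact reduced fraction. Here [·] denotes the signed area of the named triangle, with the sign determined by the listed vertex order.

Choose coordinates F = (0, 0), P = (1, 0), A = (0, 1), C = (-1, 5).
1. J lies on line PC with PJ:JC = 1:(-4) ⇒ J = (5/3, -5/3)
2. R is the midpoint of CP ⇒ R = (0, 5/2)
3. K is the midpoint of RP ⇒ K = (1/2, 5/4)
2·[RJA] = -5/2, 2·[FKC] = 15/4
[RJA]:[FKC] = -5/2:15/4 = -2/3

[RJA]:[FKC] = -2/3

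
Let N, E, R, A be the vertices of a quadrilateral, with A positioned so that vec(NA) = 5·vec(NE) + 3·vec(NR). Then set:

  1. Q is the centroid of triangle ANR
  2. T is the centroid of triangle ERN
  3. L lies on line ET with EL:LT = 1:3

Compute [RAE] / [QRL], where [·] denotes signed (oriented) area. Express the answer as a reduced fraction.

Choose coordinates N = (0, 0), E = (1, 0), R = (0, 1), A = (5, 3).
1. Q is the centroid of triangle ANR ⇒ Q = (5/3, 4/3)
2. T is the centroid of triangle ERN ⇒ T = (1/3, 1/3)
3. L lies on line ET with EL:LT = 1:3 ⇒ L = (5/6, 1/12)
2·[RAE] = -7, 2·[QRL] = 65/36
[RAE]:[QRL] = -7:65/36 = -252/65

[RAE]:[QRL] = -252/65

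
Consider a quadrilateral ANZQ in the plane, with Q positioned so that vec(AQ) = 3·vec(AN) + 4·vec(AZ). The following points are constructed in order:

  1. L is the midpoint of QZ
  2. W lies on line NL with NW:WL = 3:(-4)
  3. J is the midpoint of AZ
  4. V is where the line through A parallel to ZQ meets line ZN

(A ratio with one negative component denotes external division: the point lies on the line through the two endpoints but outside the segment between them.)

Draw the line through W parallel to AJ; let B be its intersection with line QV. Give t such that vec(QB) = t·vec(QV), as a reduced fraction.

Assign A = (0, 0), N = (1, 0), Z = (0, 1), Q = (3, 4) — the answer is frame-independent, so this choice is without loss of generality.
1. L is the midpoint of QZ ⇒ L = (3/2, 5/2)
2. W lies on line NL with NW:WL = 3:(-4) ⇒ W = (-1/2, -15/2)
3. J is the midpoint of AZ ⇒ J = (0, 1/2)
4. V is where the line through A parallel to ZQ meets line ZN ⇒ V = (1/2, 1/2)
through W parallel to AJ: direction (0, 1/2); meets QV at B = (-1/2, -9/10)
B = Q + t·(V−Q) with t = 7/5

t = 7/5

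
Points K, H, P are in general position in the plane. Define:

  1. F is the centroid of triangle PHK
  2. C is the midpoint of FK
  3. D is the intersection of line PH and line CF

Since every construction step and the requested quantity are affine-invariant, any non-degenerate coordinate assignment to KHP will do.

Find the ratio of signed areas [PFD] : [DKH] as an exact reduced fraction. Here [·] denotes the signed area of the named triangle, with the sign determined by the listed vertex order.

Choose coordinates K = (0, 0), H = (1, 0), P = (0, 1).
1. F is the centroid of triangle PHK ⇒ F = (1/3, 1/3)
2. C is the midpoint of FK ⇒ C = (1/6, 1/6)
3. D is the intersection of line PH and line CF ⇒ D = (1/2, 1/2)
2·[PFD] = 1/6, 2·[DKH] = 1/2
[PFD]:[DKH] = 1/6:1/2 = 1/3

[PFD]:[DKH] = 1/3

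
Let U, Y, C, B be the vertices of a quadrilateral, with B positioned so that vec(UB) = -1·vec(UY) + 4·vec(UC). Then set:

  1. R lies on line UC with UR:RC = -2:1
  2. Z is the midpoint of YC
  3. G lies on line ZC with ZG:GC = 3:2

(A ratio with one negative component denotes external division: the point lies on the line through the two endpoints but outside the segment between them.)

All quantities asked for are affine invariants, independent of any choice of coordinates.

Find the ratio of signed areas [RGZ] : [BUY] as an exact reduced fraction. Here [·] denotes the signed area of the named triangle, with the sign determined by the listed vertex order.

[RGZ]:[BUY] = 3/40

Set U = (0, 0), Y = (1, 0), C = (0, 1), B = (-1, 4); any affine frame gives the same invariant.
1. R lies on line UC with UR:RC = -2:1 ⇒ R = (0, 2)
2. Z is the midpoint of YC ⇒ Z = (1/2, 1/2)
3. G lies on line ZC with ZG:GC = 3:2 ⇒ G = (1/5, 4/5)
2·[RGZ] = 3/10, 2·[BUY] = 4
[RGZ]:[BUY] = 3/10:4 = 3/40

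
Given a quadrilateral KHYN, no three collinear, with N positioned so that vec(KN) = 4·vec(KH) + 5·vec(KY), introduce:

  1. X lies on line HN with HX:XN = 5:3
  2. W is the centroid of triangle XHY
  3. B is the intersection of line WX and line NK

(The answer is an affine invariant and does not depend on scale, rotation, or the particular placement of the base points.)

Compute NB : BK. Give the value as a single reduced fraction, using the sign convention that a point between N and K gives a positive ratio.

Set K = (0, 0), H = (1, 0), Y = (0, 1), N = (4, 5); any affine frame gives the same invariant.
1. X lies on line HN with HX:XN = 5:3 ⇒ X = (23/8, 25/8)
2. W is the centroid of triangle XHY ⇒ W = (31/24, 11/8)
3. B is the intersection of line WX and line NK ⇒ B = (-4/11, -5/11)
B = N + t·(K−N) with t = 12/11, so NB:BK = t:(1−t) = 12/11:-1/11

NB:BK = -12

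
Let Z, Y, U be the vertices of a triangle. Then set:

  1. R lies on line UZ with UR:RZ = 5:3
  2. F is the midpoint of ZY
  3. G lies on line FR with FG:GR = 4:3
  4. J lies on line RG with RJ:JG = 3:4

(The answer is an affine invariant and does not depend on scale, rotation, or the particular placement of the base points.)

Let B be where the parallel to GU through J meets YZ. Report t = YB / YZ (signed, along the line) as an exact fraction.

Assign Z = (0, 0), Y = (1, 0), U = (0, 1) — the answer is frame-independent, so this choice is without loss of generality.
1. R lies on line UZ with UR:RZ = 5:3 ⇒ R = (0, 3/8)
2. F is the midpoint of ZY ⇒ F = (1/2, 0)
3. G lies on line FR with FG:GR = 4:3 ⇒ G = (3/14, 3/14)
4. J lies on line RG with RJ:JG = 3:4 ⇒ J = (9/98, 15/49)
through J parallel to GU: direction (-3/14, 11/14); meets YZ at B = (27/154, 0)
B = Y + t·(Z−Y) with t = 127/154

t = 127/154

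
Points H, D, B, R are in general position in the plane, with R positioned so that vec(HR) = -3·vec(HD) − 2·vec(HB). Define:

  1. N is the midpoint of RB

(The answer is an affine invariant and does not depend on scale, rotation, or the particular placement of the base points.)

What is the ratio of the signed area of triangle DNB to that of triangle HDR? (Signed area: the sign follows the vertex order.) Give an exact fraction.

Work in coordinates with H = (0, 0), D = (1, 0), B = (0, 1), R = (-3, -2).
1. N is the midpoint of RB ⇒ N = (-3/2, -1/2)
2·[DNB] = -3, 2·[HDR] = -2
[DNB]:[HDR] = -3:-2 = 3/2

[DNB]:[HDR] = 3/2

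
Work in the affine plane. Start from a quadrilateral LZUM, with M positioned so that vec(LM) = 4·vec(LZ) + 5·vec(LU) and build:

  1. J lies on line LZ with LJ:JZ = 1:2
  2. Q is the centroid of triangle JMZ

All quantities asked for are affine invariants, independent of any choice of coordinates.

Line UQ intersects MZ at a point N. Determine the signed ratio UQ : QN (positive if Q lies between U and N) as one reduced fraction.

UQ:QN = 31/5

Choose coordinates L = (0, 0), Z = (1, 0), U = (0, 1), M = (4, 5).
1. J lies on line LZ with LJ:JZ = 1:2 ⇒ J = (1/3, 0)
2. Q is the centroid of triangle JMZ ⇒ Q = (16/9, 5/3)
line UQ meets MZ at N = (64/31, 55/31)
Q = U + t·(N−U) with t = 31/36, so UQ:QN = 31/36:5/36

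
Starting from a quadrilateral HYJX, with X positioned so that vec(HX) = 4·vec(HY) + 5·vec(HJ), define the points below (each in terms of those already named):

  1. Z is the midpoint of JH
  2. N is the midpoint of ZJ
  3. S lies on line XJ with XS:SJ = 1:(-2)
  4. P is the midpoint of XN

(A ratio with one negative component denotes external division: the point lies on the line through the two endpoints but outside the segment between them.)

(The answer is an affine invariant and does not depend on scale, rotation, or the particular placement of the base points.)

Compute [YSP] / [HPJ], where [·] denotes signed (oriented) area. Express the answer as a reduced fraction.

[YSP]:[HPJ] = 89/16

Work in coordinates with H = (0, 0), Y = (1, 0), J = (0, 1), X = (4, 5).
1. Z is the midpoint of JH ⇒ Z = (0, 1/2)
2. N is the midpoint of ZJ ⇒ N = (0, 3/4)
3. S lies on line XJ with XS:SJ = 1:(-2) ⇒ S = (8, 9)
4. P is the midpoint of XN ⇒ P = (2, 23/8)
2·[YSP] = 89/8, 2·[HPJ] = 2
[YSP]:[HPJ] = 89/8:2 = 89/16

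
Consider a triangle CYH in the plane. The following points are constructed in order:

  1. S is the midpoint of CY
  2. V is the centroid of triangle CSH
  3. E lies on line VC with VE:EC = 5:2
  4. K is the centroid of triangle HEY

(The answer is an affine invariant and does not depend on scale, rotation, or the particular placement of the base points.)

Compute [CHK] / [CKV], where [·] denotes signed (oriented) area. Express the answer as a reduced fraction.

Assign C = (0, 0), Y = (1, 0), H = (0, 1) — the answer is frame-independent, so this choice is without loss of generality.
1. S is the midpoint of CY ⇒ S = (1/2, 0)
2. V is the centroid of triangle CSH ⇒ V = (1/6, 1/3)
3. E lies on line VC with VE:EC = 5:2 ⇒ E = (1/21, 2/21)
4. K is the centroid of triangle HEY ⇒ K = (22/63, 23/63)
2·[CHK] = -22/63, 2·[CKV] = 1/18
[CHK]:[CKV] = -22/63:1/18 = -44/7

[CHK]:[CKV] = -44/7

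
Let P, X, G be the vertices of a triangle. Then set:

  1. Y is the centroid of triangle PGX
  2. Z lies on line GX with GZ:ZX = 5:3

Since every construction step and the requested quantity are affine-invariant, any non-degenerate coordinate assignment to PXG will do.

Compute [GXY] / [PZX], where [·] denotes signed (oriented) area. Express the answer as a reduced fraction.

Choose coordinates P = (0, 0), X = (1, 0), G = (0, 1).
1. Y is the centroid of triangle PGX ⇒ Y = (1/3, 1/3)
2. Z lies on line GX with GZ:ZX = 5:3 ⇒ Z = (5/8, 3/8)
2·[GXY] = -1/3, 2·[PZX] = -3/8
[GXY]:[PZX] = -1/3:-3/8 = 8/9

[GXY]:[PZX] = 8/9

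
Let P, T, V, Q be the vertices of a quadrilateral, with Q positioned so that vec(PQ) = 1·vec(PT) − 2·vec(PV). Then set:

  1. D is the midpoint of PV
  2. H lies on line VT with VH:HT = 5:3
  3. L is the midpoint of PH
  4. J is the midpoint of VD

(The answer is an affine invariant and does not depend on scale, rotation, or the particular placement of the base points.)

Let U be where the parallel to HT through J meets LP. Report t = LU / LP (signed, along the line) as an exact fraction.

t = -1/2

Choose coordinates P = (0, 0), T = (1, 0), V = (0, 1), Q = (1, -2).
1. D is the midpoint of PV ⇒ D = (0, 1/2)
2. H lies on line VT with VH:HT = 5:3 ⇒ H = (5/8, 3/8)
3. L is the midpoint of PH ⇒ L = (5/16, 3/16)
4. J is the midpoint of VD ⇒ J = (0, 3/4)
through J parallel to HT: direction (3/8, -3/8); meets LP at U = (15/32, 9/32)
U = L + t·(P−L) with t = -1/2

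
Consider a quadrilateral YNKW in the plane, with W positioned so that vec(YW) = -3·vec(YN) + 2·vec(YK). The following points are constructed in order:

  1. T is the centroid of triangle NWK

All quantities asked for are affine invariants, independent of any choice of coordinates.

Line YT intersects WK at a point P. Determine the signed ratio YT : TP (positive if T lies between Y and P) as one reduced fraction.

Choose coordinates Y = (0, 0), N = (1, 0), K = (0, 1), W = (-3, 2).
1. T is the centroid of triangle NWK ⇒ T = (-2/3, 1)
line YT meets WK at P = (-6/7, 9/7)
T = Y + t·(P−Y) with t = 7/9, so YT:TP = 7/9:2/9

YT:TP = 7/2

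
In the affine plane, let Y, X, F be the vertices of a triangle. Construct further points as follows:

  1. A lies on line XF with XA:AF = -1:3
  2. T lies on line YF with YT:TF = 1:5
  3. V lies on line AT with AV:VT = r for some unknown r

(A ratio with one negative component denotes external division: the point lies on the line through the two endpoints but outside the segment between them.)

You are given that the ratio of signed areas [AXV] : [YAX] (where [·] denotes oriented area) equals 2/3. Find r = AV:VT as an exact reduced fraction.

Set Y = (0, 0), X = (1, 0), F = (0, 1); any affine frame gives the same invariant.
1. A lies on line XF with XA:AF = -1:3 ⇒ A = (3/2, -1/2)
2. T lies on line YF with YT:TF = 1:5 ⇒ T = (0, 1/6)
3. With AV:VT = r, write λ = r/(r+1) so V = A + λ·(T−A); V is affine-linear in λ
Every point depending on V is an affine combination of V and λ-independent points, so each such coordinate is linear in λ; the λ² term in each signed area is a multiple of (T−A)×(T−A) = 0, so 2·[AXV] and 2·[YAX] are each linear in λ. Evaluating at λ=0 and λ=1:
  2·[AXV] = 5/12·λ,   2·[YAX] = 1/2
So [AXV]:[YAX] = (5/12·λ) / (1/2). Setting this equal to 2/3:
  5/12·λ = 2/3·(1/2)  ⇒  λ = 4/5
Then r = λ/(1−λ) = (4/5)/(1/5) = 4. Check: with r = 4, V = (3/10, 1/30) and [AXV]:[YAX] = 2/3 as required.

r = 4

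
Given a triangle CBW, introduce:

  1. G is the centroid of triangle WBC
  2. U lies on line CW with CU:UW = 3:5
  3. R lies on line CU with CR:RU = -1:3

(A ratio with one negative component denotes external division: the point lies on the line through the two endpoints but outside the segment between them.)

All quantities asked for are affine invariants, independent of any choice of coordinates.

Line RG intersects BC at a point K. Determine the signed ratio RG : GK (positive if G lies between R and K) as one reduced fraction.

RG:GK = -25/16

Set C = (0, 0), B = (1, 0), W = (0, 1); any affine frame gives the same invariant.
1. G is the centroid of triangle WBC ⇒ G = (1/3, 1/3)
2. U lies on line CW with CU:UW = 3:5 ⇒ U = (0, 3/8)
3. R lies on line CU with CR:RU = -1:3 ⇒ R = (0, -3/16)
line RG meets BC at K = (3/25, 0)
G = R + t·(K−R) with t = 25/9, so RG:GK = 25/9:-16/9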